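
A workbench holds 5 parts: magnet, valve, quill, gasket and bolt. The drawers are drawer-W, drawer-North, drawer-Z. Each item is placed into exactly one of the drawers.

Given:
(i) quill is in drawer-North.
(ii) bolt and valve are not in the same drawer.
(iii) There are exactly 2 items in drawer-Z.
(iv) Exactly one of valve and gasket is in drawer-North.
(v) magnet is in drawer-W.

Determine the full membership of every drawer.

From (i): quill ∈ drawer-North.
From (v): magnet ∈ drawer-W.
Suppose valve ∈ drawer-W: no assignment then satisfies all the clues, so valve ∉ drawer-W.

drawer-W = {magnet}; drawer-North = {quill, valve}; drawer-Z = {bolt, gasket}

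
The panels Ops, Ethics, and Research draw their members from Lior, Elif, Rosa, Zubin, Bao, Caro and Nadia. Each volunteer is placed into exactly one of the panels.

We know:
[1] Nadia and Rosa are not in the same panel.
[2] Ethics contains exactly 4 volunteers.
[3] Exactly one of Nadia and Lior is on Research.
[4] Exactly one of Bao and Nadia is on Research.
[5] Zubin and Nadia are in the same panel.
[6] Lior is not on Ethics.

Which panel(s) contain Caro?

Caro: Ethics

From (6): Lior ∉ Ethics.
Suppose Caro ∈ Ops: no assignment then satisfies all the clues, so Caro ∉ Ops.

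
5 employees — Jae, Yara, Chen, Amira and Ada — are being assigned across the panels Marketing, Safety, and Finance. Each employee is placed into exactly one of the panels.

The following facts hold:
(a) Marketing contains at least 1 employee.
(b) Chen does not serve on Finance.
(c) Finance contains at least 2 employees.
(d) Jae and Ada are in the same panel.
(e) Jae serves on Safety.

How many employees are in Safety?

From (b): Chen ∉ Finance.
From (e): Jae ∈ Safety.
(d): Ada matches Jae: Ada ∉ Marketing.
(d): Ada matches Jae: Ada ∈ Safety.
(c): only 2 candidates remain for Finance, so all are in.
(a): only 1 candidates remain for Marketing, so all are in.

2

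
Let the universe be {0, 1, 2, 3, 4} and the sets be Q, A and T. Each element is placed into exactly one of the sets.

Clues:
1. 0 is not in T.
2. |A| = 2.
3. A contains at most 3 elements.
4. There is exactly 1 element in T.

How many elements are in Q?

2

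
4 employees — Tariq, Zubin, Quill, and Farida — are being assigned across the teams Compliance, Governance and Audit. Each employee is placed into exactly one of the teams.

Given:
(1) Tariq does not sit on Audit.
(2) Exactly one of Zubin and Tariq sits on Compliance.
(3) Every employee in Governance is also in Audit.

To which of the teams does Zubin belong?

Zubin: Audit

From (1): Tariq ∉ Audit.
(3) contrapositive: Tariq ∉ Governance.
Only one team left: Tariq ∈ Compliance.
(2) (exactly one): Zubin ∉ Compliance.
Suppose Zubin ∈ Governance: no assignment then satisfies all the clues, so Zubin ∉ Governance.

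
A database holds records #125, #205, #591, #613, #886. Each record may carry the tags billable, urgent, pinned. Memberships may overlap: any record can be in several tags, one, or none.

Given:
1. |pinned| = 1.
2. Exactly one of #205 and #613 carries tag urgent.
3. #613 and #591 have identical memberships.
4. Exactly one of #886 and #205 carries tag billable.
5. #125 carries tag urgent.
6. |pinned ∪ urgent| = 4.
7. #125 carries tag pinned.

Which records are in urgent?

urgent = {#125, #591, #613, #886}

From (5): #125 ∈ urgent.
From (7): #125 ∈ pinned.
(1): pinned already has 1, so the rest are out.
Suppose #205 ∈ urgent: no assignment then satisfies all the clues, so #205 ∉ urgent.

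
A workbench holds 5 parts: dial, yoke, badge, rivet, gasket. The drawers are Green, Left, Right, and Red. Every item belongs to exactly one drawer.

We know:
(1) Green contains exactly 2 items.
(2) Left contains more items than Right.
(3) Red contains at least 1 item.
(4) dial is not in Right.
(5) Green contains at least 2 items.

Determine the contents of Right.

Right = {}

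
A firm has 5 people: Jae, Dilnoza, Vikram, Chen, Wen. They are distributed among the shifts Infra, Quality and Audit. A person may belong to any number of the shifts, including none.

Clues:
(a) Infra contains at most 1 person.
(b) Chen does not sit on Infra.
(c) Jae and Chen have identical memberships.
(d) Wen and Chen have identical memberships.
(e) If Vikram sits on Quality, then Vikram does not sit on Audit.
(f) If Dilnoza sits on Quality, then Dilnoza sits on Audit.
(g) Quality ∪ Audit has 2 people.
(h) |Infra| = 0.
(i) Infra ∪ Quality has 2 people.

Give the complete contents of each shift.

Infra = {}; Quality = {Dilnoza, Vikram}; Audit = {Dilnoza}

From (b): Chen ∉ Infra.
(c): Jae matches Chen: Jae ∉ Infra.
(d): Wen matches Chen: Wen ∉ Infra.
(h): Infra already has 0, so the rest are out.
Suppose Jae ∈ Quality: no assignment then satisfies all the clues, so Jae ∉ Quality.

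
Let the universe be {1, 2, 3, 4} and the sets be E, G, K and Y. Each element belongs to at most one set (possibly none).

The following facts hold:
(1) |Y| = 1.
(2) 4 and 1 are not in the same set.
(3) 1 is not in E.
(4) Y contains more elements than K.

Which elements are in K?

K = {}

From (3): 1 ∉ E.
Suppose 1 ∈ K: no assignment then satisfies all the clues, so 1 ∉ K.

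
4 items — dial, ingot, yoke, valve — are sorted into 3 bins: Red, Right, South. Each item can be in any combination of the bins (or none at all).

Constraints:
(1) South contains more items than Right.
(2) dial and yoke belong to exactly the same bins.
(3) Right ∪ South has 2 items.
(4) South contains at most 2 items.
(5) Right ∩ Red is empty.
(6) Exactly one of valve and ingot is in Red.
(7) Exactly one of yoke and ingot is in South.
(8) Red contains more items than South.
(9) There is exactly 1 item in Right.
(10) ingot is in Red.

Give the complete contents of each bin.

Red = {dial, ingot, yoke}; Right = {valve}; South = {ingot, valve}

From (10): ingot ∈ Red.
(5) (disjoint): ingot ∉ Right.
(6) (exactly one): valve ∉ Red.
Suppose dial ∉ Red: no assignment then satisfies all the clues, so dial ∈ Red.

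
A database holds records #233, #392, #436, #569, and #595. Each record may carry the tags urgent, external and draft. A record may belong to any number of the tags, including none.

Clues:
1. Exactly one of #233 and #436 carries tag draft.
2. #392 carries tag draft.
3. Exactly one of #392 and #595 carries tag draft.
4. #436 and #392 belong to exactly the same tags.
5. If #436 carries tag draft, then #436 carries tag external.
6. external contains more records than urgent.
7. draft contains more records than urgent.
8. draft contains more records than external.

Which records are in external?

From (2): #392 ∈ draft.
(3) (exactly one): #595 ∉ draft.
(4): #436 matches #392: #436 ∈ draft.
(5): #436 ∈ external.
(1) (exactly one): #233 ∉ draft.
(4): #392 matches #436: #392 ∈ external.
Suppose #233 ∈ external: no assignment then satisfies all the clues, so #233 ∉ external.

external = {#392, #436}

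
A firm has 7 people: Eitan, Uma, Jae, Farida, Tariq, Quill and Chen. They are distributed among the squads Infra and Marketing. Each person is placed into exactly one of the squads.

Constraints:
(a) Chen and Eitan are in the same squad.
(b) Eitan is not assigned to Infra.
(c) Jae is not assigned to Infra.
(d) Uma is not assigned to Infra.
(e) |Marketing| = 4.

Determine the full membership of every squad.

From (b): Eitan ∉ Infra.
From (c): Jae ∉ Infra.
From (d): Uma ∉ Infra.
(a): Chen matches Eitan: Chen ∉ Infra.
Only one squad left: Eitan ∈ Marketing.
Only one squad left: Uma ∈ Marketing.
Only one squad left: Jae ∈ Marketing.
Only one squad left: Chen ∈ Marketing.
(e): Marketing already has 4, so the rest are out.
Only one squad left: Farida ∈ Infra.
Only one squad left: Tariq ∈ Infra.
Only one squad left: Quill ∈ Infra.

Infra = {Farida, Quill, Tariq}; Marketing = {Chen, Eitan, Jae, Uma}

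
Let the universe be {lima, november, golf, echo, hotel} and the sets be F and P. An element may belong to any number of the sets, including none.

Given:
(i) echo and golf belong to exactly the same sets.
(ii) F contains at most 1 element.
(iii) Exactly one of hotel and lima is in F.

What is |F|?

1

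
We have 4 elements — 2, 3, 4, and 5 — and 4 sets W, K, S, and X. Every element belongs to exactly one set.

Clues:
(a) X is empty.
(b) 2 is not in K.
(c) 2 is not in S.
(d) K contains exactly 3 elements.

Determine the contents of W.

From (b): 2 ∉ K.
From (c): 2 ∉ S.
(a): X already has 0, so the rest are out.
(d): only 3 candidates remain for K, so all are in.
Only one set left: 2 ∈ W.

W = {2}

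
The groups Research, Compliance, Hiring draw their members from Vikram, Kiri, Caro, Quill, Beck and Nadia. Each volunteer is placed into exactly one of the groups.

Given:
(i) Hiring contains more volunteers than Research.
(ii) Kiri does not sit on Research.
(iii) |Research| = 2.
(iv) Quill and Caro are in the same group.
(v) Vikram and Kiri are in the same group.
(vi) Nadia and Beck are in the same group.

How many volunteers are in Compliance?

From (ii): Kiri ∉ Research.
(v): Vikram matches Kiri: Vikram ∉ Research.
Suppose Vikram ∈ Compliance: no assignment then satisfies all the clues, so Vikram ∉ Compliance.

0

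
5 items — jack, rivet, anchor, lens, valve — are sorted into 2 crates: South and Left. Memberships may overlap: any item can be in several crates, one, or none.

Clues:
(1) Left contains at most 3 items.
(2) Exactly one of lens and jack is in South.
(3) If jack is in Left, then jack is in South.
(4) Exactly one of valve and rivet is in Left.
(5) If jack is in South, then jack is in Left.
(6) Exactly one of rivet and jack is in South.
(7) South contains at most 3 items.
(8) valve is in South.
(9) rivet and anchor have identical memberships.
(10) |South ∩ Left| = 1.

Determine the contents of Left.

Left = {anchor, jack, rivet}

From (8): valve ∈ South.
Suppose jack ∉ Left: no assignment then satisfies all the clues, so jack ∈ Left.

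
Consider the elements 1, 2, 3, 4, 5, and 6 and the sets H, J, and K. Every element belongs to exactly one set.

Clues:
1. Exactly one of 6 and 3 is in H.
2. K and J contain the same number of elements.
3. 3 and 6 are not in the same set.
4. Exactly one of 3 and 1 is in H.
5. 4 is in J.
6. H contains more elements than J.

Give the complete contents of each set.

H = {1, 2, 5, 6}; J = {4}; K = {3}

From (5): 4 ∈ J.
Suppose 1 ∉ H: no assignment then satisfies all the clues, so 1 ∈ H.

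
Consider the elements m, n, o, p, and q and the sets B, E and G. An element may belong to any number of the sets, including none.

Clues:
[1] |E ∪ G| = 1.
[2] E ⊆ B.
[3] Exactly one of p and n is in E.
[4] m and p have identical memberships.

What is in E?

E = {n}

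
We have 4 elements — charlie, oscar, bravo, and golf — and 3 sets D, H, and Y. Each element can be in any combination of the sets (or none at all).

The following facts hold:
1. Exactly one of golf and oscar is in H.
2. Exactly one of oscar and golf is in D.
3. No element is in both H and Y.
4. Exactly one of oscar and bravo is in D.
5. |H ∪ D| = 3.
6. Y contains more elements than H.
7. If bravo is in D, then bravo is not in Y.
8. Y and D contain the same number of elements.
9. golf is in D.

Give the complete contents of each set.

From (9): golf ∈ D.
(2) (exactly one): oscar ∉ D.
(4) (exactly one): bravo ∈ D.
(7): bravo ∉ Y.
Suppose charlie ∈ D: no assignment then satisfies all the clues, so charlie ∉ D.

D = {bravo, golf}; H = {oscar}; Y = {charlie, golf}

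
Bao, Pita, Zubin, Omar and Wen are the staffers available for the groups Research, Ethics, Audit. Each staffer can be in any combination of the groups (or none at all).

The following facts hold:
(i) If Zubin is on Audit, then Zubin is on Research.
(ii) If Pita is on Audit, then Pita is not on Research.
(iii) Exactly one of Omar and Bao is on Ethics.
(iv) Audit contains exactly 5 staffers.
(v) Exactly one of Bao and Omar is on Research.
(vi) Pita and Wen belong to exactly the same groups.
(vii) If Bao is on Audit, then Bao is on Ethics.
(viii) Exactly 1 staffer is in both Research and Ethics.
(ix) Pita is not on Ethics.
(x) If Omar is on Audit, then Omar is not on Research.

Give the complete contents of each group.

From (ix): Pita ∉ Ethics.
(iv): only 5 candidates remain for Audit, so all are in.
(vi): Wen matches Pita: Wen ∉ Ethics.
(vii): Bao ∈ Ethics.
(x): Omar ∉ Research.
(i): Zubin ∈ Research.
(ii): Pita ∉ Research.
(iii) (exactly one): Omar ∉ Ethics.
(v) (exactly one): Bao ∈ Research.
(vi): Wen matches Pita: Wen ∉ Research.
Suppose Zubin ∈ Ethics: no assignment then satisfies all the clues, so Zubin ∉ Ethics.

Research = {Bao, Zubin}; Ethics = {Bao}; Audit = {Bao, Omar, Pita, Wen, Zubin}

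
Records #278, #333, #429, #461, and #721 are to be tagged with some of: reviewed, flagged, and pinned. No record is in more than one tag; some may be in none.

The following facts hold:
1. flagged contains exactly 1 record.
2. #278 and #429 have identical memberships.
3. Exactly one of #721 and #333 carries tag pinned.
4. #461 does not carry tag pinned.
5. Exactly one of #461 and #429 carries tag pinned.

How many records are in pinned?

3

From (4): #461 ∉ pinned.
(5) (exactly one): #429 ∈ pinned.
(2): #278 matches #429: #278 ∉ reviewed.
(2): #278 matches #429: #278 ∉ flagged.
(2): #278 matches #429: #278 ∈ pinned.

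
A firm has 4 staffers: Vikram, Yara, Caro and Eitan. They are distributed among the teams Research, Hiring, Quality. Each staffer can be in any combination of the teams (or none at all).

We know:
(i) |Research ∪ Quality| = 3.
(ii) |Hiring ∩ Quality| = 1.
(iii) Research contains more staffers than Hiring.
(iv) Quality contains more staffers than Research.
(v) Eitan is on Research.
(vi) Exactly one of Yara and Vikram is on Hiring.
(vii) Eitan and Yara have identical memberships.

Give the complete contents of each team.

Research = {Eitan, Yara}; Hiring = {Vikram}; Quality = {Eitan, Vikram, Yara}

From (v): Eitan ∈ Research.
(vii): Yara matches Eitan: Yara ∈ Research.
Suppose Vikram ∈ Research: no assignment then satisfies all the clues, so Vikram ∉ Research.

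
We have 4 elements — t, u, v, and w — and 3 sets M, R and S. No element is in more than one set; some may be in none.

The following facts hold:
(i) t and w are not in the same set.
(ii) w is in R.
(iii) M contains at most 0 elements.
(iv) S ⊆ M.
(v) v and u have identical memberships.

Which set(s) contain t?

From (ii): w ∈ R.
(i): t ∉ R.
(iii): M already has 0, so the rest are out.
(iv) contrapositive: t ∉ S.
(iv) contrapositive: u ∉ S.
(iv) contrapositive: v ∉ S.

t: none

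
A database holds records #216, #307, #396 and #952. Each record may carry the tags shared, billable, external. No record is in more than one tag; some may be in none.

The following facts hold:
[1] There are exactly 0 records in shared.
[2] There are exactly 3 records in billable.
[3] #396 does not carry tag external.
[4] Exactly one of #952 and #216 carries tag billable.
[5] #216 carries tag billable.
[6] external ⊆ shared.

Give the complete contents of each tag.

shared = {}; billable = {#216, #307, #396}; external = {}

From (3): #396 ∉ external.
From (5): #216 ∈ billable.
(1): shared already has 0, so the rest are out.
(4) (exactly one): #952 ∉ billable.
(6) contrapositive: #307 ∉ external.
(6) contrapositive: #952 ∉ external.
(2): only 3 candidates remain for billable, so all are in.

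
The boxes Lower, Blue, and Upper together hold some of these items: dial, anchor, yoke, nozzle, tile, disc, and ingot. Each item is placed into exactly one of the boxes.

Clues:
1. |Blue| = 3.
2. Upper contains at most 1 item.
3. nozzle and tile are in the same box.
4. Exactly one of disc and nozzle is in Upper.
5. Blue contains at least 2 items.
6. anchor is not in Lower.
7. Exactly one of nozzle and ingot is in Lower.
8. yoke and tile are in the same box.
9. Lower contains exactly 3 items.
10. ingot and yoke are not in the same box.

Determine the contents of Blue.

Blue = {anchor, dial, ingot}

From (6): anchor ∉ Lower.
Suppose dial ∉ Blue: no assignment then satisfies all the clues, so dial ∈ Blue.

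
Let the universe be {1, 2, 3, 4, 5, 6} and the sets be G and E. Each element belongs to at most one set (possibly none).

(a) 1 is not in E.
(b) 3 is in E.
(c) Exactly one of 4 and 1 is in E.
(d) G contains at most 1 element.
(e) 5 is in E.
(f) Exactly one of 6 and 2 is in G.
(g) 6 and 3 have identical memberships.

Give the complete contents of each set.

From (a): 1 ∉ E.
From (b): 3 ∈ E.
From (e): 5 ∈ E.
(c) (exactly one): 4 ∈ E.
(g): 6 matches 3: 6 ∉ G.
(g): 6 matches 3: 6 ∈ E.
(f) (exactly one): 2 ∈ G.
(d): G already has 1, so the rest are out.

G = {2}; E = {3, 4, 5, 6}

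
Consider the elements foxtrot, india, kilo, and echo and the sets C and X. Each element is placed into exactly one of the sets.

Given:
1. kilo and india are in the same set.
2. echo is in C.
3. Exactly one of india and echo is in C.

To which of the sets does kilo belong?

kilo: X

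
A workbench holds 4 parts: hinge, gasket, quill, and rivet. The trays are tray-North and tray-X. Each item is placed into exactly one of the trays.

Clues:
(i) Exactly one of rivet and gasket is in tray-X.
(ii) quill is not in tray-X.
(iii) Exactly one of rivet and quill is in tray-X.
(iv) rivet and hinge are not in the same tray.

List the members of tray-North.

tray-North = {gasket, hinge, quill}

From (ii): quill ∉ tray-X.
(iii) (exactly one): rivet ∈ tray-X.
(iv): hinge ∉ tray-X.
Only one tray left: hinge ∈ tray-North.
Only one tray left: quill ∈ tray-North.
(i) (exactly one): gasket ∉ tray-X.
Only one tray left: gasket ∈ tray-North.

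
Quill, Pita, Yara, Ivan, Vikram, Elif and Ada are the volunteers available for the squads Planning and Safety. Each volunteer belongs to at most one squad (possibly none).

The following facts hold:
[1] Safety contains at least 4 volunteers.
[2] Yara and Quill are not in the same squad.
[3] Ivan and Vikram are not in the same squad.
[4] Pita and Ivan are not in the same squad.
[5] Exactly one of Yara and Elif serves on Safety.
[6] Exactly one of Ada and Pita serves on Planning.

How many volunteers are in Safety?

4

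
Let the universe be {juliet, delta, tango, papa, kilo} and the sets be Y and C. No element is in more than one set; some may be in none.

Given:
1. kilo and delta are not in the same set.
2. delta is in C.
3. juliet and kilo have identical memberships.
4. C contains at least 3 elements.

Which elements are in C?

From (2): delta ∈ C.
(1): kilo ∉ C.
(3): juliet matches kilo: juliet ∉ C.
(4): only 3 candidates remain for C, so all are in.

C = {delta, papa, tango}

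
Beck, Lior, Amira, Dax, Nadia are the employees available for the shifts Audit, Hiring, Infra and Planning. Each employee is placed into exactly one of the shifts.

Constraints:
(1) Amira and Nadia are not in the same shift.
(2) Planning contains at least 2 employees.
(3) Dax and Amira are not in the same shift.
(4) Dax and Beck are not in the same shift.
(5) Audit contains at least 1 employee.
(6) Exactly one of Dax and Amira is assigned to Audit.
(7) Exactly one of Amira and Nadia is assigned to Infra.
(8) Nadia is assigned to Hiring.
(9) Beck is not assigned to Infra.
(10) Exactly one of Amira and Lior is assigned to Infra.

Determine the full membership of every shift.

Audit = {Dax}; Hiring = {Nadia}; Infra = {Amira}; Planning = {Beck, Lior}

From (8): Nadia ∈ Hiring.
From (9): Beck ∉ Infra.
(1): Amira ∉ Hiring.
(7) (exactly one): Amira ∈ Infra.
(10) (exactly one): Lior ∉ Infra.
(3): Dax ∉ Infra.
(6) (exactly one): Dax ∈ Audit.
(2): only 2 candidates remain for Planning, so all are in.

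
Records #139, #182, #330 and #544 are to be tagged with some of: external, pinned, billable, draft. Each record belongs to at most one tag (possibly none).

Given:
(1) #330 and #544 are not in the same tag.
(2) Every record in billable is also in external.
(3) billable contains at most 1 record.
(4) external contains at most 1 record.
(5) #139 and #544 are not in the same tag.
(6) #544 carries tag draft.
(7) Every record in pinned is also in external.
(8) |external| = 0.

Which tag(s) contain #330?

From (6): #544 ∈ draft.
(1): #330 ∉ draft.
(5): #139 ∉ draft.
(8): external already has 0, so the rest are out.
(2) contrapositive: #139 ∉ billable.
(2) contrapositive: #182 ∉ billable.
(2) contrapositive: #330 ∉ billable.
(7) contrapositive: #139 ∉ pinned.
(7) contrapositive: #182 ∉ pinned.
(7) contrapositive: #330 ∉ pinned.

#330: none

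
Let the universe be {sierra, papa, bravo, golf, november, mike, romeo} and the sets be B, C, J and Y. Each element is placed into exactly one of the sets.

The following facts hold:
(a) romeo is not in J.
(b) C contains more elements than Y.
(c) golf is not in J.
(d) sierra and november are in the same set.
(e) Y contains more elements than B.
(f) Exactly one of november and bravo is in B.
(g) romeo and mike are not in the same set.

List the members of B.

B = {bravo}

From (a): romeo ∉ J.
From (c): golf ∉ J.
Suppose sierra ∈ B: no assignment then satisfies all the clues, so sierra ∉ B.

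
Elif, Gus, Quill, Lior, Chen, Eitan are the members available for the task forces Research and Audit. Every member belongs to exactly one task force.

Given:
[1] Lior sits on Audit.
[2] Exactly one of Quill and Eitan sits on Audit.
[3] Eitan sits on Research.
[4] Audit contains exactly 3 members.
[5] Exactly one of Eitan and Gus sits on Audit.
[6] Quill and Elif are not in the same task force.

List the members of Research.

Research = {Chen, Eitan, Elif}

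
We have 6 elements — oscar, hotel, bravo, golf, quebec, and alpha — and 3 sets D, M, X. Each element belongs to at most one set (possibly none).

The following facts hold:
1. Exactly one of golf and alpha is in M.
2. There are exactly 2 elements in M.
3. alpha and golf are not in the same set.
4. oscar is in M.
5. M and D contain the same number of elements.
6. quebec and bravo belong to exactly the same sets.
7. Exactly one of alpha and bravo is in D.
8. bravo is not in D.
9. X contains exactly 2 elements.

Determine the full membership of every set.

D = {alpha, hotel}; M = {golf, oscar}; X = {bravo, quebec}

From (4): oscar ∈ M.
From (8): bravo ∉ D.
(6): quebec matches bravo: quebec ∉ D.
(7) (exactly one): alpha ∈ D.
(1) (exactly one): golf ∈ M.
(2): M already has 2, so the rest are out.
Suppose hotel ∉ D: no assignment then satisfies all the clues, so hotel ∈ D.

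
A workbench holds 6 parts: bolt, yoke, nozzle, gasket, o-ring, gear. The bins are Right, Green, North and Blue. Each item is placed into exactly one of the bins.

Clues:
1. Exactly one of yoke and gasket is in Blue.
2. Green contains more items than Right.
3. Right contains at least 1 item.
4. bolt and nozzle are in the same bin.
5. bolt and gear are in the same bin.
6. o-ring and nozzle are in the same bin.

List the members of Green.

Green = {bolt, gear, nozzle, o-ring}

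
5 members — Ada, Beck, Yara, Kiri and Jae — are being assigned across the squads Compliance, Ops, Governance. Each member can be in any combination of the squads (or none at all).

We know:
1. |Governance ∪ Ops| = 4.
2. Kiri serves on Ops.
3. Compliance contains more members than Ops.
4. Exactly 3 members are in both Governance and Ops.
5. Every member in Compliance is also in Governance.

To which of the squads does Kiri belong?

Kiri: Compliance, Governance, Ops

From (2): Kiri ∈ Ops.
Suppose Kiri ∉ Compliance: no assignment then satisfies all the clues, so Kiri ∈ Compliance.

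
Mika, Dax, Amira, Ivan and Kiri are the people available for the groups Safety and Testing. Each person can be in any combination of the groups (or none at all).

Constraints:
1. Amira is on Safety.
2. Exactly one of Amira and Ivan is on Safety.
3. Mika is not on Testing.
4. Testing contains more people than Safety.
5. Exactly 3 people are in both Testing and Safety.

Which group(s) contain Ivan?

From (1): Amira ∈ Safety.
From (3): Mika ∉ Testing.
(2) (exactly one): Ivan ∉ Safety.
Suppose Ivan ∉ Testing: no assignment then satisfies all the clues, so Ivan ∈ Testing.

Ivan: Testing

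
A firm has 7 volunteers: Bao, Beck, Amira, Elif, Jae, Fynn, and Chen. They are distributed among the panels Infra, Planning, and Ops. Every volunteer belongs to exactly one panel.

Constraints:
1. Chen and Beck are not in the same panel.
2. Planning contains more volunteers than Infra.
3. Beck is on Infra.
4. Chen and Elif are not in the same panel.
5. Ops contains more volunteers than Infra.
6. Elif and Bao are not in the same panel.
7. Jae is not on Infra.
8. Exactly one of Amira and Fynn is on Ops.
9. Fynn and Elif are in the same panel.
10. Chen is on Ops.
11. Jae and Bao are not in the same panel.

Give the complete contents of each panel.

From (3): Beck ∈ Infra.
From (7): Jae ∉ Infra.
From (10): Chen ∈ Ops.
(4): Elif ∉ Ops.
(9): Fynn matches Elif: Fynn ∉ Ops.
(8) (exactly one): Amira ∈ Ops.
Suppose Bao ∈ Infra: no assignment then satisfies all the clues, so Bao ∉ Infra.

Infra = {Beck}; Planning = {Elif, Fynn, Jae}; Ops = {Amira, Bao, Chen}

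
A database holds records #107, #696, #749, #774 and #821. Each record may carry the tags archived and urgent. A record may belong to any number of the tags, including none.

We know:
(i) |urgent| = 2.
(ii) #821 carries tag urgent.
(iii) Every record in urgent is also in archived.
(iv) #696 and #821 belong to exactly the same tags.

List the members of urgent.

urgent = {#696, #821}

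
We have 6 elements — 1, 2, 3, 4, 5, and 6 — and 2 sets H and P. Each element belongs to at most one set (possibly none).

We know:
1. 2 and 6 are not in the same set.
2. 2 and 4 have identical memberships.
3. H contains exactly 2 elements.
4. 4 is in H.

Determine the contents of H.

H = {2, 4}

From (4): 4 ∈ H.
(2): 2 matches 4: 2 ∈ H.
(3): H already has 2, so the rest are out.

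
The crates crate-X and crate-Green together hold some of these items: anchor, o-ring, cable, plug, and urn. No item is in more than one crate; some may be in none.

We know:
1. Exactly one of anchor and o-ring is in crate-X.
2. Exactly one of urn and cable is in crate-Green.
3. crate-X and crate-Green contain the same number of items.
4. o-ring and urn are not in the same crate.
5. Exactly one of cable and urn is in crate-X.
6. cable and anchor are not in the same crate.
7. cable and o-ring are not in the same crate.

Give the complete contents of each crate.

crate-X = {anchor, urn}; crate-Green = {cable, plug}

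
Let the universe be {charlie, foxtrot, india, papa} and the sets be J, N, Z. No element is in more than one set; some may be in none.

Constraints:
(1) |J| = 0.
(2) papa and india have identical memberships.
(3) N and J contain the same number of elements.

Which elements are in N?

N = {}

(1): J already has 0, so the rest are out.
Suppose charlie ∈ N: no assignment then satisfies all the clues, so charlie ∉ N.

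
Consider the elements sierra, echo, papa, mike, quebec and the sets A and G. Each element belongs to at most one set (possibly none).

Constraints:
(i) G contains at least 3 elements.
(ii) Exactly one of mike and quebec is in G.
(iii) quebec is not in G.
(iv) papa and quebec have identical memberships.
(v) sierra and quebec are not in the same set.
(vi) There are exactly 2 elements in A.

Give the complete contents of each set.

A = {papa, quebec}; G = {echo, mike, sierra}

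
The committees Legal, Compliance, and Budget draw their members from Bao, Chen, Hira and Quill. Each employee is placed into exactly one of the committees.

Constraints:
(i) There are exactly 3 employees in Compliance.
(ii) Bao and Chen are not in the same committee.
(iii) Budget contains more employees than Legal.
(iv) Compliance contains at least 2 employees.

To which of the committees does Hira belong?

Hira: Compliance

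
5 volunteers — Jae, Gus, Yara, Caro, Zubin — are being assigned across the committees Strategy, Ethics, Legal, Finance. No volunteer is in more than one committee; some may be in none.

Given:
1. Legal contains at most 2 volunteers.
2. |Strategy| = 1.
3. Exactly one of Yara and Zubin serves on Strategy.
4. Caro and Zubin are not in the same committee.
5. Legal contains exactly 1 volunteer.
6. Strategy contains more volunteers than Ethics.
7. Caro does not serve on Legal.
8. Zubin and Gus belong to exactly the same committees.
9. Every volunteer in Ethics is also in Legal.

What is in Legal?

Legal = {Jae}

From (7): Caro ∉ Legal.
(9) contrapositive: Caro ∉ Ethics.
Suppose Jae ∉ Legal: no assignment then satisfies all the clues, so Jae ∈ Legal.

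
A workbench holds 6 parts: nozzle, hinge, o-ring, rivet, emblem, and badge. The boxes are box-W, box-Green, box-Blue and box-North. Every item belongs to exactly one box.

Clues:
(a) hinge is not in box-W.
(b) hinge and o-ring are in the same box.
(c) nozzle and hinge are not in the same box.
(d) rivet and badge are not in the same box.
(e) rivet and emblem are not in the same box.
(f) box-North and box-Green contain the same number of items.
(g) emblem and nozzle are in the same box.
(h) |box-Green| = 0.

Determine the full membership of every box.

box-W = {badge, emblem, nozzle}; box-Green = {}; box-Blue = {hinge, o-ring, rivet}; box-North = {}

From (a): hinge ∉ box-W.
(b): o-ring matches hinge: o-ring ∉ box-W.
(h): box-Green already has 0, so the rest are out.
Suppose nozzle ∉ box-W: no assignment then satisfies all the clues, so nozzle ∈ box-W.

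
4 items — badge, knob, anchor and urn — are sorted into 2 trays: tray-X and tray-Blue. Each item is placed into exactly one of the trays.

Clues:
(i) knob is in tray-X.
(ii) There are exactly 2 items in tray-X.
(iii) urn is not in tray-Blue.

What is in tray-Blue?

From (i): knob ∈ tray-X.
From (iii): urn ∉ tray-Blue.
Only one tray left: urn ∈ tray-X.
(ii): tray-X already has 2, so the rest are out.
Only one tray left: badge ∈ tray-Blue.
Only one tray left: anchor ∈ tray-Blue.

tray-Blue = {anchor, badge}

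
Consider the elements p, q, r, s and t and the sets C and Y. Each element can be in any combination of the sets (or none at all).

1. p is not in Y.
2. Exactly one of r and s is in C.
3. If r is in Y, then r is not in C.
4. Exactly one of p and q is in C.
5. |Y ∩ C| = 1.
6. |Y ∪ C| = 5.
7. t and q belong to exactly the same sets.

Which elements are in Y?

Y = {q, r, s, t}

From (1): p ∉ Y.
Suppose q ∉ Y: no assignment then satisfies all the clues, so q ∈ Y.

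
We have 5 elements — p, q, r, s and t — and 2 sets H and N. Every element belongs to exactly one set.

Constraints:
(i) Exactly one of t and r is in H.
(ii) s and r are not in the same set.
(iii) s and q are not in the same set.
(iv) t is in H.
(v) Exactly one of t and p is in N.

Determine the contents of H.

H = {s, t}

From (iv): t ∈ H.
(i) (exactly one): r ∉ H.
(v) (exactly one): p ∈ N.
Only one set left: r ∈ N.
(ii): s ∉ N.
Only one set left: s ∈ H.
(iii): q ∉ H.
Only one set left: q ∈ N.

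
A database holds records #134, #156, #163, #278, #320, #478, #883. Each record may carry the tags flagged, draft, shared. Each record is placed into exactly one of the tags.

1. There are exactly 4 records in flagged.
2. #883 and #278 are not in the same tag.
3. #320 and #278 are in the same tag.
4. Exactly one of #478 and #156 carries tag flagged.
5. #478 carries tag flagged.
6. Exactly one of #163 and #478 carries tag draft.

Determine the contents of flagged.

From (5): #478 ∈ flagged.
(4) (exactly one): #156 ∉ flagged.
(6) (exactly one): #163 ∈ draft.
Suppose #134 ∉ flagged: no assignment then satisfies all the clues, so #134 ∈ flagged.

flagged = {#134, #278, #320, #478}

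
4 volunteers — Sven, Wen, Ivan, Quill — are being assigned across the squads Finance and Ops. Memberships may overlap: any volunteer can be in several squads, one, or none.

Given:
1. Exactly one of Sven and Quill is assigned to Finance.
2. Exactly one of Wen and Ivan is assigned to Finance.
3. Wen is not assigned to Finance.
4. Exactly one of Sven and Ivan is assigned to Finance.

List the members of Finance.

Finance = {Ivan, Quill}

From (3): Wen ∉ Finance.
(2) (exactly one): Ivan ∈ Finance.
(4) (exactly one): Sven ∉ Finance.
(1) (exactly one): Quill ∈ Finance.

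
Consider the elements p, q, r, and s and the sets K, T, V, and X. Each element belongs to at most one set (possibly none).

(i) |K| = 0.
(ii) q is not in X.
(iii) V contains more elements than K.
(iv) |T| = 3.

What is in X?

X = {}

From (ii): q ∉ X.
(i): K already has 0, so the rest are out.
Suppose p ∈ X: no assignment then satisfies all the clues, so p ∉ X.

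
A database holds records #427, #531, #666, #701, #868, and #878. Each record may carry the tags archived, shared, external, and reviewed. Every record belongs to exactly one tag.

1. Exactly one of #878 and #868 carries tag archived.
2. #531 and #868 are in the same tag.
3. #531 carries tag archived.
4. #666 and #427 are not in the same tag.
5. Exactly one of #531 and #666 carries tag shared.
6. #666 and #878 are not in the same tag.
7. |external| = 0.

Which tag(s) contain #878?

#878: reviewed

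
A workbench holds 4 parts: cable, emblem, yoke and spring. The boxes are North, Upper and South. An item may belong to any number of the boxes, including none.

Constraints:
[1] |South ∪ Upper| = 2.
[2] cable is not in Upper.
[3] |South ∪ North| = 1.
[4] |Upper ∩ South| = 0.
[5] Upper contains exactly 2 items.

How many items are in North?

1

From (2): cable ∉ Upper.
Suppose cable ∈ South: no assignment then satisfies all the clues, so cable ∉ South.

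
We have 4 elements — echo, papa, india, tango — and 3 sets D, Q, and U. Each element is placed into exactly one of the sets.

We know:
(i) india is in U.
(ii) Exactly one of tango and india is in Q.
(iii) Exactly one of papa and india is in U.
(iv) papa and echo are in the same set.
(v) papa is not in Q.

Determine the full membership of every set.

From (i): india ∈ U.
From (v): papa ∉ Q.
(ii) (exactly one): tango ∈ Q.
(iii) (exactly one): papa ∉ U.
(iv): echo matches papa: echo ∉ Q.
(iv): echo matches papa: echo ∉ U.
Only one set left: echo ∈ D.
Only one set left: papa ∈ D.

D = {echo, papa}; Q = {tango}; U = {india}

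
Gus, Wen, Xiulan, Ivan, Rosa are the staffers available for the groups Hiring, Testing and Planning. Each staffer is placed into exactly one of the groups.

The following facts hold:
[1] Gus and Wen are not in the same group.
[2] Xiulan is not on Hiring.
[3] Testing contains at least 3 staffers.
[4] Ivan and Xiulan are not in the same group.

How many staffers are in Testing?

3

From (2): Xiulan ∉ Hiring.
Suppose Rosa ∈ Hiring: no assignment then satisfies all the clues, so Rosa ∉ Hiring.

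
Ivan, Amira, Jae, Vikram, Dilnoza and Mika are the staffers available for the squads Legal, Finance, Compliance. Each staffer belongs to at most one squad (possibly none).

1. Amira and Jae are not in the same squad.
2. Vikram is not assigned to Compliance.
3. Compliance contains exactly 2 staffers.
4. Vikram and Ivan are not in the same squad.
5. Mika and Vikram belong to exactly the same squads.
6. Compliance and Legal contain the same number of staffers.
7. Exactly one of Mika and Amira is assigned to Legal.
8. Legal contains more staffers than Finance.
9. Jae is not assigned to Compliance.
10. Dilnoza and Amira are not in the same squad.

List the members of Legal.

Legal = {Mika, Vikram}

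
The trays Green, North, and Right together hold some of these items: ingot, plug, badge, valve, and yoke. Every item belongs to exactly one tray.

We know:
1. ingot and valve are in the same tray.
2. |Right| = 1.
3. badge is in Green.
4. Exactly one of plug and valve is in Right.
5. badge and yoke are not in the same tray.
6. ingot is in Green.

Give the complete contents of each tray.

Green = {badge, ingot, valve}; North = {yoke}; Right = {plug}

From (3): badge ∈ Green.
From (6): ingot ∈ Green.
(1): valve matches ingot: valve ∈ Green.
(4) (exactly one): plug ∈ Right.
(5): yoke ∉ Green.
(2): Right already has 1, so the rest are out.
Only one tray left: yoke ∈ North.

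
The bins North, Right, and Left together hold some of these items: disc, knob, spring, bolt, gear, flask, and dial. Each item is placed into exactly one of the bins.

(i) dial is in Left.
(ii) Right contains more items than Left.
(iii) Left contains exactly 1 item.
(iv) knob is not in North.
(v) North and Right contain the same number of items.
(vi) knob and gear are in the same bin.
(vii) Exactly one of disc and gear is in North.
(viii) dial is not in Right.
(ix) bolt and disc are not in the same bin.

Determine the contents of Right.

Right = {bolt, gear, knob}

From (i): dial ∈ Left.
From (iv): knob ∉ North.
(iii): Left already has 1, so the rest are out.
(vi): gear matches knob: gear ∉ North.
(vii) (exactly one): disc ∈ North.
(ix): bolt ∉ North.
Only one bin left: knob ∈ Right.
Only one bin left: bolt ∈ Right.
Only one bin left: gear ∈ Right.
Suppose spring ∈ Right: no assignment then satisfies all the clues, so spring ∉ Right.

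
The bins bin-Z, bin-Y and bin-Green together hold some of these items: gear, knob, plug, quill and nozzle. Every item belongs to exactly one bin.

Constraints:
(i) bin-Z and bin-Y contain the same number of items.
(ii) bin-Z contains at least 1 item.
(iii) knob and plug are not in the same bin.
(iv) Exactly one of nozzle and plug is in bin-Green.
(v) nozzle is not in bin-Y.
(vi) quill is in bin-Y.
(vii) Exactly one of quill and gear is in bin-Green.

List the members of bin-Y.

bin-Y = {quill}

From (v): nozzle ∉ bin-Y.
From (vi): quill ∈ bin-Y.
(vii) (exactly one): gear ∈ bin-Green.
Suppose knob ∈ bin-Y: no assignment then satisfies all the clues, so knob ∉ bin-Y.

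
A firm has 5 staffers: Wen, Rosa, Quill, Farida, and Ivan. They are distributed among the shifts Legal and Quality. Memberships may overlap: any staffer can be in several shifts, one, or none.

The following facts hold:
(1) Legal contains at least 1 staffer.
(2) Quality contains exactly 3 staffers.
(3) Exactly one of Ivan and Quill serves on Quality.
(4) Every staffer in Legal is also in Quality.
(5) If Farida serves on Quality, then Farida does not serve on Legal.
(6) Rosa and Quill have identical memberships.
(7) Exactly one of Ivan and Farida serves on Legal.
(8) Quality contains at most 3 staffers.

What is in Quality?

Quality = {Farida, Ivan, Wen}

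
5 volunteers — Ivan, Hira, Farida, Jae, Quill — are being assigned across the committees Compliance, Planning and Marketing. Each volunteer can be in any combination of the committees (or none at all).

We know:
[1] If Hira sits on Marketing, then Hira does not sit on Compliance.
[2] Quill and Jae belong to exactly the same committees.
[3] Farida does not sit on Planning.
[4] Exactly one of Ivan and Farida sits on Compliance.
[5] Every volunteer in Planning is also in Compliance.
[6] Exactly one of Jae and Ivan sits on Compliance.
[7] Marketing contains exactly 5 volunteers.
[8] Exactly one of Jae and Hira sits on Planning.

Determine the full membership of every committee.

From (3): Farida ∉ Planning.
(7): only 5 candidates remain for Marketing, so all are in.
(1): Hira ∉ Compliance.
(5) contrapositive: Hira ∉ Planning.
(8) (exactly one): Jae ∈ Planning.
(2): Quill matches Jae: Quill ∈ Planning.
(5) with Jae ∈ Planning: Jae ∈ Compliance.
(5) with Quill ∈ Planning: Quill ∈ Compliance.
(6) (exactly one): Ivan ∉ Compliance.
(4) (exactly one): Farida ∈ Compliance.
(5) contrapositive: Ivan ∉ Planning.

Compliance = {Farida, Jae, Quill}; Planning = {Jae, Quill}; Marketing = {Farida, Hira, Ivan, Jae, Quill}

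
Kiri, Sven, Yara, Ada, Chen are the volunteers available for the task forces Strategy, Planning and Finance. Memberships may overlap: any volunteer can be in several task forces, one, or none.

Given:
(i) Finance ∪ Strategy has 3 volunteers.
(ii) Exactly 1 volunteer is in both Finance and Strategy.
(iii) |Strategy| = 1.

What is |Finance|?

3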